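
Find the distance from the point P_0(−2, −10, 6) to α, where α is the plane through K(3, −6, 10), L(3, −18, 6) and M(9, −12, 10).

KL = (0, −12, −4) and KM = (6, −6, 0), so a normal is n = KL × KM = (−24, −24, 72).
d = |(-24)·(-2) + (-24)·(-10) + 72·6 − 792| / √(576 + 576 + 5184) = |-72| / (24√11) = 3√11/11.

3√11/11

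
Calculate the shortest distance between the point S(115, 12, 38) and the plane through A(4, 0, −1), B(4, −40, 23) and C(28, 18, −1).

AB = (0, −40, 24) and AC = (24, 18, 0), so a normal is n = AB × AC = (−432, 576, 960).
Then n·(115, 12, 38) − (−2688) = −3600.
|n| = √(186624 + 331776 + 921600) = 1200, so the distance is |-3600|/1200 = 3.

3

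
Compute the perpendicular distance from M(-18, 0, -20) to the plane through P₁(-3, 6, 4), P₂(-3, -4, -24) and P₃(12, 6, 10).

2/5

P₁P₂ = (0, -10, -28) and P₁P₃ = (15, 0, 6), so a normal is n = P₁P₂ × P₁P₃ = (-60, -420, 150).
d = |(-60)·(-18) + (-420)·0 + 150·(-20) − (-1740)| / √(3600 + 176400 + 22500) = |-180| / 450 = 2/5.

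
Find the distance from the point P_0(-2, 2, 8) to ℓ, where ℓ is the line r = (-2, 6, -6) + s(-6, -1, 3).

Direction vector d = (-6, -1, 3).
AP = (0, -4, 14), and AP × d = (2, -84, -24).
|AP × d|² = 7636 and |d|² = 46, so the distance is √(7636/46) = √166.

√166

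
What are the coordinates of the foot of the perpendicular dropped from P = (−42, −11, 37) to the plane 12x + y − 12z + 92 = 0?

(-6, -8, 1)

n = (12, 1, −12), |n|² = 289, and n·P − (-92) = -867.
t = -867/289 = -3, so the foot is P − t·n = (−42, −11, 37) − (-3)·(12, 1, −12) = (−6, −8, 1).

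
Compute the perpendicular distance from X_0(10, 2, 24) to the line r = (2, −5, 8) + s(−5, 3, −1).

√334

Direction vector d = (−5, 3, −1).
AP = (8, 7, 16); AP·d = -35, |AP|² = 369, |d|² = 35.
distance² = |AP|² − (AP·d)²/|d|² = 369 − 1225/35 = 334, so the distance is √334.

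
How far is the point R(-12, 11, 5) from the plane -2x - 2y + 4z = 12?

Normal vector n = (-2, -2, 4), and n·(-12, 11, 5) - 12 = 10.
|n| = √(4 + 4 + 16) = 2√6, so the distance is |10|/(2√6) = 5/√6.

5√6/6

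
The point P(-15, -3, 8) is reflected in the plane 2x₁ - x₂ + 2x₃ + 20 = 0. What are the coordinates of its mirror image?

With n = (2, -1, 2), the signed offset is (n·P − (-20))/|n|² = 9/9 = 1.
P' = P − 2t·n = (-15, -3, 8) − 2·(2, -1, 2) = (-19, -1, 4).

(-19, -1, 4)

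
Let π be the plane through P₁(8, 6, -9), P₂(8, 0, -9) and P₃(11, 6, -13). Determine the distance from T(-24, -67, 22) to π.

P₁P₂ = (0, -6, 0) and P₁P₃ = (3, 0, -4), so a normal is n = P₁P₂ × P₁P₃ = (24, 0, 18).
d = |24·(-24) + 18·22 − 30| / √(576 + 0 + 324) = |-210| / 30 = 7.

7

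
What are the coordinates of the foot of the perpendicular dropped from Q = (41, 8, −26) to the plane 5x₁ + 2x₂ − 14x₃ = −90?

(26, 2, 16)

n = (5, 2, −14), |n|² = 225, and n·Q − (-90) = 675.
t = 675/225 = 3, so the foot is Q − t·n = (41, 8, −26) − 3·(5, 2, −14) = (26, 2, 16).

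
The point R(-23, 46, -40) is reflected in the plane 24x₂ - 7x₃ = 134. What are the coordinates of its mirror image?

n = (0, 24, -7), |n|² = 625, n·R − 134 = 1250, so t = 1250/625 = 2.
Foot F = R − 2·n = (-23, -2, -26); the reflection is 2F − R = (-23, -50, -12).

(-23, -50, -12)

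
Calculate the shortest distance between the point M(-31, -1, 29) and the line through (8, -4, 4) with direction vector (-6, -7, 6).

√1066

Direction vector d = (-6, -7, 6).
AP = (-39, 3, 25); AP·d = 363, |AP|² = 2155, |d|² = 121.
distance² = |AP|² − (AP·d)²/|d|² = 2155 − 131769/121 = 1066, so the distance is √1066.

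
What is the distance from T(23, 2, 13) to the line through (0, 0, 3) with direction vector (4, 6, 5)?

Direction vector d = (4, 6, 5).
AP = (23, 2, 10); AP·d = 154, |AP|² = 633, |d|² = 77.
distance² = |AP|² − (AP·d)²/|d|² = 633 − 23716/77 = 325, so the distance is 5√13.

5√13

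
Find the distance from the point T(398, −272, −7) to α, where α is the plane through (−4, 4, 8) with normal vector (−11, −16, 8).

6

The plane has equation n·(r − (−4, 4, 8)) = 0, i.e. n·r = 44.
Then n·(398, −272, −7) − 44 = −126.
|n| = √(121 + 256 + 64) = 21, so the distance is |-126|/21 = 6.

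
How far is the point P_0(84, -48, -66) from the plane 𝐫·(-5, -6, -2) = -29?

d = |(-5)·84 + (-6)·(-48) + (-2)·(-66) − (-29)| / √(25 + 36 + 4) = |29| / √65 = 29/√65.

29/√65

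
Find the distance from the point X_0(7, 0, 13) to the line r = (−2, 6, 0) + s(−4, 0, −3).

Direction vector d = (−4, 0, −3).
AP = (9, −6, 13); AP·d = -75, |AP|² = 286, |d|² = 25.
distance² = |AP|² − (AP·d)²/|d|² = 286 − 5625/25 = 61, so the distance is √61.

√61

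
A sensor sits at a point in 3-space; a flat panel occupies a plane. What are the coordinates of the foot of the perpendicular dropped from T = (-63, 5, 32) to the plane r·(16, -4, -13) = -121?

(-15, -7, -7)

n = (16, -4, -13), |n|² = 441, and n·T − (-121) = -1323.
t = -1323/441 = -3, so the foot is T − t·n = (-63, 5, 32) − (-3)·(16, -4, -13) = (-15, -7, -7).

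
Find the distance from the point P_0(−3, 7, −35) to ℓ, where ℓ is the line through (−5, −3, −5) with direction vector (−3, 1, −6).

2√67

Direction vector d = (−3, 1, −6).
AP = (2, 10, −30), and AP × d = (−30, 102, 32).
|AP × d|² = 12328 and |d|² = 46, so the distance is √(12328/46) = √268 = 2√67.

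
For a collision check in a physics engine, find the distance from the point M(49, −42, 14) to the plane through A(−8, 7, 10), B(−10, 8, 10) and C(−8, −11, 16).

17√41/41

AB = (−2, 1, 0) and AC = (0, −18, 6), so a normal is n = AB × AC = (6, 12, 36).
Then n·(49, −42, 14) − 396 = −102.
|n| = √(36 + 144 + 1296) = 6√41, so the distance is |-102|/(6√41) = 17√41/41.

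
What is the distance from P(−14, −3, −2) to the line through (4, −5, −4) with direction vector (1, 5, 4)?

Direction vector d = (1, 5, 4).
AP = (−18, 2, 2), and AP × d = (−2, 74, −92).
|AP × d|² = 13944 and |d|² = 42, so the distance is √(13944/42) = √332 = 2√83.

2√83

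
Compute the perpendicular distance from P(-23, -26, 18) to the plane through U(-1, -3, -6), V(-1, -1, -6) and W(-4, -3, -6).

24

UV = (0, 2, 0) and UW = (-3, 0, 0), so a normal is n = UV × UW = (0, 0, 6).
d = |6·18 − (-36)| / √(0 + 0 + 36) = |144| / 6 = 24.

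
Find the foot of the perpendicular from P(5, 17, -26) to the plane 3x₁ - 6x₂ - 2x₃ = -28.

(38/7, 113/7, -184/7)

The perpendicular from P has direction n = (3, -6, -2): r = (5, 17, -26) + t(3, -6, -2).
Substitute into the plane: n·(P + tn) = -28 gives -35 + 49t = -28, so t = 1/7.
Foot = (5, 17, -26) + (1/7)·(3, -6, -2) = (38/7, 113/7, -184/7).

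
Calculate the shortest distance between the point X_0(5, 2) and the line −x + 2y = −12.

11√5/5

The normal to the line is n = (−1, 2) with |n| = √5.
|n·X_0 − (-12)| = |-1 − (-12)| = 11, so the distance is 11/√5 = 11√5/5.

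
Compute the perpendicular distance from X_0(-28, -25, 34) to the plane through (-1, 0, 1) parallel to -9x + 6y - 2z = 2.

Parallel planes share the normal n = (-9, 6, -2); since (-1, 0, 1) lies on the plane, its equation is -9x + 6y - 2z = 7.
Then n·(-28, -25, 34) - 7 = 27.
|n| = √(81 + 36 + 4) = 11, so the distance is |27|/11 = 27/11.

27/11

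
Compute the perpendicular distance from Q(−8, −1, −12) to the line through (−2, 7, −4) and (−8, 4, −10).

A direction vector is d = (−6, −3, −6).
AP = (−6, −8, −8), and AP × d = (24, 12, −30).
|AP × d|² = 1620 and |d|² = 81, so the distance is √(1620/81) = √20 = 2√5.

2√5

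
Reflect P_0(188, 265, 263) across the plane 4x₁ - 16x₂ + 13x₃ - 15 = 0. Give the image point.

With n = (4, -16, 13), the signed offset is (n·P_0 − 15)/|n|² = -84/441 = -4/21.
P_0' = P_0 − 2t·n = (188, 265, 263) − (-8/21)·(4, -16, 13) = (3980/21, 5437/21, 5627/21).

(3980/21, 5437/21, 5627/21)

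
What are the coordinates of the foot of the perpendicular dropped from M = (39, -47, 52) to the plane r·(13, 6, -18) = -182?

The perpendicular from M has direction n = (13, 6, -18): r = (39, -47, 52) + λ(13, 6, -18).
Substitute into the plane: n·(M + λn) = -182 gives -711 + 529λ = -182, so λ = 1.
Foot = (39, -47, 52) + 1·(13, 6, -18) = (52, -41, 34).

(52, -41, 34)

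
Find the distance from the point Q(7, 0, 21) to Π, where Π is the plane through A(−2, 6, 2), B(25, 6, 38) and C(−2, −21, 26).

15/17

AB = (27, 0, 36) and AC = (0, −27, 24), so a normal is n = AB × AC = (972, −648, −729).
Then n·(7, 0, 21) − (−7290) = −1215.
|n| = √(944784 + 419904 + 531441) = 1377, so the distance is |-1215|/1377 = 15/17.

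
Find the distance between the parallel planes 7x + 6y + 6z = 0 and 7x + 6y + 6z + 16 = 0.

16/11

With common normal n = (7, 6, 6) (|n| = 11), the distance is |0 − (-16)|/|n| = 16/11.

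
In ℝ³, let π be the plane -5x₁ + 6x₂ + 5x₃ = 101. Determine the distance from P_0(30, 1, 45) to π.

d = |(-5)·30 + 6·1 + 5·45 − 101| / √(25 + 36 + 25) = |-20| / √86 = 10√86/43.

20/√86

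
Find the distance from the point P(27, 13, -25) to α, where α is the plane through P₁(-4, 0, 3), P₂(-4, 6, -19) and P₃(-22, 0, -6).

P₁P₂ = (0, 6, -22) and P₁P₃ = (-18, 0, -9), so a normal is n = P₁P₂ × P₁P₃ = (-54, 396, 108).
Then n·(27, 13, -25) - 540 = 450.
|n| = √(2916 + 156816 + 11664) = 414, so the distance is |450|/414 = 25/23.

25/23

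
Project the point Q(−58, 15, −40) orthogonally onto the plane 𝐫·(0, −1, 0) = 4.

(-58, -4, -40)

The perpendicular from Q has direction n = (0, −1, 0): r = (−58, 15, −40) + t(0, −1, 0).
Substitute into the plane: n·(Q + tn) = 4 gives -15 + 1t = 4, so t = 19.
Foot = (−58, 15, −40) + 19·(0, −1, 0) = (−58, −4, −40).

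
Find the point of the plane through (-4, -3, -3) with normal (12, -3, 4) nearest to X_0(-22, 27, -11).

(2, 21, -3)

n = (12, -3, 4), |n|² = 169, and n·X_0 − (-51) = -338.
t = -338/169 = -2, so the foot is X_0 − t·n = (-22, 27, -11) − (-2)·(12, -3, 4) = (2, 21, -3).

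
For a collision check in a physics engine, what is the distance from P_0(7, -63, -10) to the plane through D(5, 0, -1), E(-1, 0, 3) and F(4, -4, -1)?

DE = (-6, 0, 4) and DF = (-1, -4, 0), so a normal is n = DE × DF = (16, -4, 24).
Then n·(7, -63, -10) - 56 = 68.
|n| = √(256 + 16 + 576) = 4√53, so the distance is |68|/(4√53) = 17/√53.

17/√53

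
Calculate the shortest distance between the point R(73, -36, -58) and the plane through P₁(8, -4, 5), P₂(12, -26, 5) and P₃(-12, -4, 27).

7/5

P₁P₂ = (4, -22, 0) and P₁P₃ = (-20, 0, 22), so a normal is n = P₁P₂ × P₁P₃ = (-484, -88, -440).
d = |(-484)·73 + (-88)·(-36) + (-440)·(-58) − (-5720)| / √(234256 + 7744 + 193600) = |-924| / 660 = 7/5.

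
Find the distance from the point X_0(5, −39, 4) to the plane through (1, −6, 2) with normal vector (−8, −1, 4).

The plane has equation n·(r − (1, −6, 2)) = 0, i.e. n·r = 6.
d = |(-8)·5 + (-1)·(-39) + 4·4 − 6| / √(64 + 1 + 16) = |9| / 9 = 1.

1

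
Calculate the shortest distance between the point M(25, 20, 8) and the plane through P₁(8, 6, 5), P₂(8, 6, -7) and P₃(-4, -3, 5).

P₁P₂ = (0, 0, -12) and P₁P₃ = (-12, -9, 0), so a normal is n = P₁P₂ × P₁P₃ = (-108, 144, 0).
Then n·(25, 20, 8) - 0 = 180.
|n| = √(11664 + 20736 + 0) = 180, so the distance is |180|/180 = 1.

1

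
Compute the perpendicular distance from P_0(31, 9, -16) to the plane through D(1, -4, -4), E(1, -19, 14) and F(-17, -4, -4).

18√61/61

DE = (0, -15, 18) and DF = (-18, 0, 0), so a normal is n = DE × DF = (0, -324, -270).
Then n·(31, 9, -16) - 2376 = -972.
|n| = √(0 + 104976 + 72900) = 54√61, so the distance is |-972|/(54√61) = 18/√61.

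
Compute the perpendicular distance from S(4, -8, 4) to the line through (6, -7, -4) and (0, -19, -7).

A direction vector is d = (-6, -12, -3).
AP = (-2, -1, 8), and AP × d = (99, -54, 18).
|AP × d|² = 13041 and |d|² = 189, so the distance is √(13041/189) = √69.

√69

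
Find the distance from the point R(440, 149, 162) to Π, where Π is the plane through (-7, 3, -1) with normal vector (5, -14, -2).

9

The plane has equation n·(r − (-7, 3, -1)) = 0, i.e. n·r = -75.
n = (5, -14, -2); n·P − (-75) = -135; |n| = 15; distance = 135/15 = 9.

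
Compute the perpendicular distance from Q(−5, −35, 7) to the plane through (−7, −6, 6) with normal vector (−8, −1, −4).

The plane has equation n·(r − (−7, −6, 6)) = 0, i.e. n·r = 38.
Then n·(−5, −35, 7) − 38 = 9.
|n| = √(64 + 1 + 16) = 9, so the distance is |9|/9 = 1.

1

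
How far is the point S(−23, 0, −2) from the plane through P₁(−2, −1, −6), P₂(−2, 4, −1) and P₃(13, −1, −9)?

2√51/17

P₁P₂ = (0, 5, 5) and P₁P₃ = (15, 0, −3), so a normal is n = P₁P₂ × P₁P₃ = (−15, 75, −75).
n = (−15, 75, −75); n·P − 405 = 90; |n| = 15√51; distance = 90/(15√51) = 2√51/17.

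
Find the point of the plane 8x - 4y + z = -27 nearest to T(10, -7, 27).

The perpendicular from T has direction n = (8, -4, 1): r = (10, -7, 27) + μ(8, -4, 1).
Substitute into the plane: n·(T + μn) = -27 gives 135 + 81μ = -27, so μ = -2.
Foot = (10, -7, 27) + (-2)·(8, -4, 1) = (-6, 1, 25).

(-6, 1, 25)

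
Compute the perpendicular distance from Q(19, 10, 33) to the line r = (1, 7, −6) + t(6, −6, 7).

3√85

Direction vector d = (6, −6, 7).
AP = (18, 3, 39); AP·d = 363, |AP|² = 1854, |d|² = 121.
distance² = |AP|² − (AP·d)²/|d|² = 1854 − 131769/121 = 765, so the distance is 3√85.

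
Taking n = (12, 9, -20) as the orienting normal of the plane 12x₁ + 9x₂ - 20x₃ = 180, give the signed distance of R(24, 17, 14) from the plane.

n·R − 180 = -19.
|n| = 25, so the signed distance is -19/25.

-19/25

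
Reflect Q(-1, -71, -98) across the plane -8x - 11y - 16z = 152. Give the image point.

(79, 39, 62)

n = (-8, -11, -16), |n|² = 441, n·Q − 152 = 2205, so t = 2205/441 = 5.
Foot F = Q − 5·n = (39, -16, -18); the reflection is 2F − Q = (79, 39, 62).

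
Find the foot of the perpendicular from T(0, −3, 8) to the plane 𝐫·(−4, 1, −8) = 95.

(-8, -1, -8)

n = (−4, 1, −8), |n|² = 81, and n·T − 95 = -162.
t = -162/81 = -2, so the foot is T − t·n = (0, −3, 8) − (-2)·(−4, 1, −8) = (−8, −1, −8).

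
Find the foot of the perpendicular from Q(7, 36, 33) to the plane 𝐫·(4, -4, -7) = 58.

(27, 16, -2)

n = (4, -4, -7), |n|² = 81, and n·Q − 58 = -405.
t = -405/81 = -5, so the foot is Q − t·n = (7, 36, 33) − (-5)·(4, -4, -7) = (27, 16, -2).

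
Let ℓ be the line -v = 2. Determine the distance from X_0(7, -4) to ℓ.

2

The normal to the line is n = (0, -1) with |n| = 1.
|n·X_0 − 2| = |4 − 2| = 2, so the distance is 2/1 = 2.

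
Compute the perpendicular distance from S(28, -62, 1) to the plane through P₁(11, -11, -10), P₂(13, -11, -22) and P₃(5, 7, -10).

11/√41

P₁P₂ = (2, 0, -12) and P₁P₃ = (-6, 18, 0), so a normal is n = P₁P₂ × P₁P₃ = (216, 72, 36).
n = (216, 72, 36); n·P − 1224 = 396; |n| = 36√41; distance = 396/(36√41) = 11/√41.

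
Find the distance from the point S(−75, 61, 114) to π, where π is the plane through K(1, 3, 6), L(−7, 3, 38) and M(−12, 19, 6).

KL = (−8, 0, 32) and KM = (−13, 16, 0), so a normal is n = KL × KM = (−512, −416, −128).
Then n·(−75, 61, 114) − (−2528) = 960.
|n| = √(262144 + 173056 + 16384) = 672, so the distance is |960|/672 = 10/7.

10/7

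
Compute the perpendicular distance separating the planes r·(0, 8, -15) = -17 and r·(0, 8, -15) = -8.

Both planes have normal n = (0, 8, -15), |n| = 17. Any point on the first plane is at distance |(-8) − (-17)|/|n| = 9/17 from the second.

9/17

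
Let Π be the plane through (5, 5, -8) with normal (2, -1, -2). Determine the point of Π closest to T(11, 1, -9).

(7, 3, -5)

The perpendicular from T has direction n = (2, -1, -2): r = (11, 1, -9) + t(2, -1, -2).
Substitute into the plane: n·(T + tn) = 21 gives 39 + 9t = 21, so t = -2.
Foot = (11, 1, -9) + (-2)·(2, -1, -2) = (7, 3, -5).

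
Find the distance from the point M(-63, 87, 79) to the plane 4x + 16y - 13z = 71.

2

Normal vector n = (4, 16, -13), and n·(-63, 87, 79) - 71 = 42.
|n| = √(16 + 256 + 169) = 21, so the distance is |42|/21 = 2.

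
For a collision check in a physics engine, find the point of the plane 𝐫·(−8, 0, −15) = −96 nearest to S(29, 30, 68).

n = (−8, 0, −15), |n|² = 289, and n·S − (-96) = -1156.
t = -1156/289 = -4, so the foot is S − t·n = (29, 30, 68) − (-4)·(−8, 0, −15) = (−3, 30, 8).

(-3, 30, 8)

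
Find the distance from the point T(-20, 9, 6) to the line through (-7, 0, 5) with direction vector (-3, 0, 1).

Direction vector d = (-3, 0, 1).
AP = (-13, 9, 1); AP·d = 40, |AP|² = 251, |d|² = 10.
distance² = |AP|² − (AP·d)²/|d|² = 251 − 1600/10 = 91, so the distance is √91.

√91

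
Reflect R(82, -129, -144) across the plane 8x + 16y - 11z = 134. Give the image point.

With n = (8, 16, -11), the signed offset is (n·R − 134)/|n|² = 42/441 = 2/21.
R' = R − 2t·n = (82, -129, -144) − (4/21)·(8, 16, -11) = (1690/21, -2773/21, -2980/21).

(1690/21, -2773/21, -2980/21)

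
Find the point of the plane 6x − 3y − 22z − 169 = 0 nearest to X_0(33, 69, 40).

(45, 63, -4)

n = (6, −3, −22), |n|² = 529, and n·X_0 − 169 = -1058.
t = -1058/529 = -2, so the foot is X_0 − t·n = (33, 69, 40) − (-2)·(6, −3, −22) = (45, 63, −4).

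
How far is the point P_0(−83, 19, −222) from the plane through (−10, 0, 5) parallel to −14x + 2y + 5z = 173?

5

Parallel planes share the normal n = (−14, 2, 5); since (−10, 0, 5) lies on the plane, its equation is −14x + 2y + 5z = 165.
n = (−14, 2, 5); n·P − 165 = -75; |n| = 15; distance = 75/15 = 5.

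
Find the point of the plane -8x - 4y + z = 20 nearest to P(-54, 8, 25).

The perpendicular from P has direction n = (-8, -4, 1): r = (-54, 8, 25) + μ(-8, -4, 1).
Substitute into the plane: n·(P + μn) = 20 gives 425 + 81μ = 20, so μ = -5.
Foot = (-54, 8, 25) + (-5)·(-8, -4, 1) = (-14, 28, 20).

(-14, 28, 20)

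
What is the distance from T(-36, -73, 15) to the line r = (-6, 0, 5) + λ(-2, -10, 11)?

Direction vector d = (-2, -10, 11).
AP = (-30, -73, 10), and AP × d = (-703, 310, 154).
|AP × d|² = 614025 and |d|² = 225, so the distance is √(614025/225) = √2729.

√2729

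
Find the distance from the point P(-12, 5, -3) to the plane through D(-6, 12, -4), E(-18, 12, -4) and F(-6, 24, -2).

DE = (-12, 0, 0) and DF = (0, 12, 2), so a normal is n = DE × DF = (0, 24, -144).
Then n·(-12, 5, -3) - 864 = -312.
|n| = √(0 + 576 + 20736) = 24√37, so the distance is |-312|/(24√37) = 13/√37.

13/√37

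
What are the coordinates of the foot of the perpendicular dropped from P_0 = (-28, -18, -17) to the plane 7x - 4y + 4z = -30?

The perpendicular from P_0 has direction n = (7, -4, 4): r = (-28, -18, -17) + λ(7, -4, 4).
Substitute into the plane: n·(P_0 + λn) = -30 gives -192 + 81λ = -30, so λ = 2.
Foot = (-28, -18, -17) + 2·(7, -4, 4) = (-14, -26, -9).

(-14, -26, -9)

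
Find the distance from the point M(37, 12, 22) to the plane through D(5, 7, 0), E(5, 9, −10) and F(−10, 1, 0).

DE = (0, 2, −10) and DF = (−15, −6, 0), so a normal is n = DE × DF = (−60, 150, 30).
n = (−60, 150, 30); n·P − 750 = -510; |n| = 30√30; distance = 510/(30√30) = 17√30/30.

17√30/30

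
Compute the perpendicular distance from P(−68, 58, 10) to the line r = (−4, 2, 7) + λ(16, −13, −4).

√185

Direction vector d = (16, −13, −4).
AP = (−64, 56, 3), and AP × d = (−185, −208, −64).
|AP × d|² = 81585 and |d|² = 441, so the distance is √(81585/441) = √185.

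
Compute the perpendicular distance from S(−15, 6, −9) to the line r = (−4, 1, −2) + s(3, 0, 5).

√59

Direction vector d = (3, 0, 5).
AP = (−11, 5, −7), and AP × d = (25, 34, −15).
|AP × d|² = 2006 and |d|² = 34, so the distance is √(2006/34) = √59.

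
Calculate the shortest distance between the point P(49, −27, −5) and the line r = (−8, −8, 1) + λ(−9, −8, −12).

Direction vector d = (−9, −8, −12).
AP = (57, −19, −6); AP·d = -289, |AP|² = 3646, |d|² = 289.
distance² = |AP|² − (AP·d)²/|d|² = 3646 − 83521/289 = 3357, so the distance is 3√373.

3√373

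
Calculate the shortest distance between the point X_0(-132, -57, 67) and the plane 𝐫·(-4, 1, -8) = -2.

n = (-4, 1, -8); n·P − (-2) = -63; |n| = 9; distance = 63/9 = 7.

7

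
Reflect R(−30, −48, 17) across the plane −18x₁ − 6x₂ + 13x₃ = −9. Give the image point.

(42, -24, -35)

With n = (−18, −6, 13), the signed offset is (n·R − (-9))/|n|² = 1058/529 = 2.
R' = R − 2t·n = (−30, −48, 17) − 4·(−18, −6, 13) = (42, −24, −35).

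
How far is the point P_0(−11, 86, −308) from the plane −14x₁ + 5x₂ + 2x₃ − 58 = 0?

6

d = |(-14)·(-11) + 5·86 + 2·(-308) − 58| / √(196 + 25 + 4) = |-90| / 15 = 6.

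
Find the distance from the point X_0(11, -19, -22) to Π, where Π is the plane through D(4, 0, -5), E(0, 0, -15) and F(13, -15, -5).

12/√38

DE = (-4, 0, -10) and DF = (9, -15, 0), so a normal is n = DE × DF = (-150, -90, 60).
n = (-150, -90, 60); n·P − (-900) = -360; |n| = 30√38; distance = 360/(30√38) = 6√38/19.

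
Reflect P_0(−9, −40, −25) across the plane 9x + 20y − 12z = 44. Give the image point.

With n = (9, 20, −12), the signed offset is (n·P_0 − 44)/|n|² = -625/625 = -1.
P_0' = P_0 − 2t·n = (−9, −40, −25) − (-2)·(9, 20, −12) = (9, 0, −49).

(9, 0, -49)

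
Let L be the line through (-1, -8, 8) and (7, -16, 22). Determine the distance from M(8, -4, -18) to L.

A direction vector is d = (8, -8, 14).
AP = (9, 4, -26), and AP × d = (-152, -334, -104).
|AP × d|² = 145476 and |d|² = 324, so the distance is √(145476/324) = √449.

√449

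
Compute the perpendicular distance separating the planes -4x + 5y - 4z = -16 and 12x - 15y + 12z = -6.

18/√57

Divide the second equation by -3 to match normals: -4x + 5y - 4z = 2.
With common normal n = (-4, 5, -4) (|n| = √57), the distance is |(-16) − 2|/|n| = 18/√57.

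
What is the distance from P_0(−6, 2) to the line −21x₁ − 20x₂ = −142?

228/29

d = |(-21)·(-6) + (-20)·2 − (-142)| / √(441 + 400) = |228|/29 = 228/29.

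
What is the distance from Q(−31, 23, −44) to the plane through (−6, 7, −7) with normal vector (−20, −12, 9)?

1

The plane has equation n·(r − (−6, 7, −7)) = 0, i.e. n·r = -27.
Then n·(−31, 23, −44) − (−27) = −25.
|n| = √(400 + 144 + 81) = 25, so the distance is |-25|/25 = 1.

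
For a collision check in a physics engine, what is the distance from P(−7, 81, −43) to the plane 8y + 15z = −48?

Normal vector n = (0, 8, 15), and n·(−7, 81, −43) − (−48) = 51.
|n| = √(0 + 64 + 225) = 17, so the distance is |51|/17 = 3.

3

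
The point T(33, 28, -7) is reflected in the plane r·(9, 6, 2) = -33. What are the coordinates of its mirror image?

n = (9, 6, 2), |n|² = 121, n·T − (-33) = 484, so t = 484/121 = 4.
Foot F = T − 4·n = (-3, 4, -15); the reflection is 2F − T = (-39, -20, -23).

(-39, -20, -23)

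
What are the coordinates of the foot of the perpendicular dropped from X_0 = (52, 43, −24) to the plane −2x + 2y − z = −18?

(172/3, 113/3, -64/3)

The perpendicular from X_0 has direction n = (−2, 2, −1): r = (52, 43, −24) + λ(−2, 2, −1).
Substitute into the plane: n·(X_0 + λn) = -18 gives 6 + 9λ = -18, so λ = -8/3.
Foot = (52, 43, −24) + (-8/3)·(−2, 2, −1) = (172/3, 113/3, −64/3).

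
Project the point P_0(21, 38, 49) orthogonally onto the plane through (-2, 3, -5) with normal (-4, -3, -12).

n = (-4, -3, -12), |n|² = 169, and n·P_0 − 59 = -845.
t = -845/169 = -5, so the foot is P_0 − t·n = (21, 38, 49) − (-5)·(-4, -3, -12) = (1, 23, -11).

(1, 23, -11)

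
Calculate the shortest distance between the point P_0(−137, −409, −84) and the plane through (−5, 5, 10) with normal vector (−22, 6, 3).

The plane has equation n·(r − (−5, 5, 10)) = 0, i.e. n·r = 170.
n = (−22, 6, 3); n·P − 170 = 138; |n| = 23; distance = 138/23 = 6.

6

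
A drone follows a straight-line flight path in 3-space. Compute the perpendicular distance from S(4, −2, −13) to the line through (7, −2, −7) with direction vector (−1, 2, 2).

Direction vector d = (−1, 2, 2).
AP = (−3, 0, −6); AP·d = -9, |AP|² = 45, |d|² = 9.
distance² = |AP|² − (AP·d)²/|d|² = 45 − 81/9 = 36, so the distance is 6.

6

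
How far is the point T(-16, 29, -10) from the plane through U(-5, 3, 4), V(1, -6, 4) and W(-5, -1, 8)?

UV = (6, -9, 0) and UW = (0, -4, 4), so a normal is n = UV × UW = (-36, -24, -24).
n = (-36, -24, -24); n·P − 12 = 108; |n| = 12√17; distance = 108/(12√17) = 9√17/17.

9/√17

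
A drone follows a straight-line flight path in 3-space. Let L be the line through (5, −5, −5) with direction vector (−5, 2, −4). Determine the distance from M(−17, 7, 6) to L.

√569

Direction vector d = (−5, 2, −4).
AP = (−22, 12, 11); AP·d = 90, |AP|² = 749, |d|² = 45.
distance² = |AP|² − (AP·d)²/|d|² = 749 − 8100/45 = 569, so the distance is √569.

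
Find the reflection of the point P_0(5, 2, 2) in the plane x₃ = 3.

(5, 2, 4)

n = (0, 0, 1), |n|² = 1, n·P_0 − 3 = -1, so t = -1/1 = -1.
Foot F = P_0 − (-1)·n = (5, 2, 3); the reflection is 2F − P_0 = (5, 2, 4).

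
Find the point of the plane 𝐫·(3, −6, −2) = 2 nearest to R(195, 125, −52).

The perpendicular from R has direction n = (3, −6, −2): r = (195, 125, −52) + t(3, −6, −2).
Substitute into the plane: n·(R + tn) = 2 gives -61 + 49t = 2, so t = 9/7.
Foot = (195, 125, −52) + (9/7)·(3, −6, −2) = (1392/7, 821/7, −382/7).

(1392/7, 821/7, -382/7)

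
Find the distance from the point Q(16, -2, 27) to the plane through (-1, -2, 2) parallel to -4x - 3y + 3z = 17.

7√34/34

Parallel planes share the normal n = (-4, -3, 3); since (-1, -2, 2) lies on the plane, its equation is -4x - 3y + 3z = 16.
Then n·(16, -2, 27) - 16 = 7.
|n| = √(16 + 9 + 9) = √34, so the distance is |7|/√34 = 7/√34.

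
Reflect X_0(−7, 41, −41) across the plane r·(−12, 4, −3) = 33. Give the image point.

(41, 25, -29)

n = (−12, 4, −3), |n|² = 169, n·X_0 − 33 = 338, so t = 338/169 = 2.
Foot F = X_0 − 2·n = (17, 33, −35); the reflection is 2F − X_0 = (41, 25, −29).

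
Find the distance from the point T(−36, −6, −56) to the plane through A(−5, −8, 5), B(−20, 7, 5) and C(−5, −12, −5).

23/(3√6)

AB = (−15, 15, 0) and AC = (0, −4, −10), so a normal is n = AB × AC = (−150, −150, 60).
Then n·(−36, −6, −56) − 2250 = 690.
|n| = √(22500 + 22500 + 3600) = 90√6, so the distance is |690|/(90√6) = 23√6/18.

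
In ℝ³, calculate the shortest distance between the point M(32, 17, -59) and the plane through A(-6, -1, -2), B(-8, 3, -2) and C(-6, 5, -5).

20/3

AB = (-2, 4, 0) and AC = (0, 6, -3), so a normal is n = AB × AC = (-12, -6, -12).
Then n·(32, 17, -59) - 102 = 120.
|n| = √(144 + 36 + 144) = 18, so the distance is |120|/18 = 20/3.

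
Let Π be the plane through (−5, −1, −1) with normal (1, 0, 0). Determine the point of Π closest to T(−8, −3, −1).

(-5, -3, -1)

The perpendicular from T has direction n = (1, 0, 0): r = (−8, −3, −1) + λ(1, 0, 0).
Substitute into the plane: n·(T + λn) = -5 gives -8 + 1λ = -5, so λ = 3.
Foot = (−8, −3, −1) + 3·(1, 0, 0) = (−5, −3, −1).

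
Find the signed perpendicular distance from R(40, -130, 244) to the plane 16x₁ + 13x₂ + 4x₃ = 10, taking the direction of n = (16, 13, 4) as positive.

n·R − 10 = -84.
|n| = 21, so the signed distance is -84/21 = -4.

-4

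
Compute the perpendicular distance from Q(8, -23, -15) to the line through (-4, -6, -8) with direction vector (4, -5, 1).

2√26

Direction vector d = (4, -5, 1).
AP = (12, -17, -7), and AP × d = (-52, -40, 8).
|AP × d|² = 4368 and |d|² = 42, so the distance is √(4368/42) = √104 = 2√26.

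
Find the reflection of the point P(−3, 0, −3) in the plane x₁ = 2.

(7, 0, -3)

With n = (1, 0, 0), the signed offset is (n·P − 2)/|n|² = -5/1 = -5.
P' = P − 2t·n = (−3, 0, −3) − (-10)·(1, 0, 0) = (7, 0, −3).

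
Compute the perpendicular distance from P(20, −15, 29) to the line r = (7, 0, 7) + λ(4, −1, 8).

√149

Direction vector d = (4, −1, 8).
AP = (13, −15, 22), and AP × d = (−98, −16, 47).
|AP × d|² = 12069 and |d|² = 81, so the distance is √(12069/81) = √149.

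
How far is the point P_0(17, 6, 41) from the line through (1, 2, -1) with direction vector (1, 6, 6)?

Direction vector d = (1, 6, 6).
AP = (16, 4, 42), and AP × d = (-228, -54, 92).
|AP × d|² = 63364 and |d|² = 73, so the distance is √(63364/73) = √868 = 2√217.

2√217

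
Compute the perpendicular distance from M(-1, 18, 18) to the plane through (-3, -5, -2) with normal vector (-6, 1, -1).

The plane has equation n·(r − (-3, -5, -2)) = 0, i.e. n·r = 15.
Then n·(-1, 18, 18) - 15 = -9.
|n| = √(36 + 1 + 1) = √38, so the distance is |-9|/√38 = 9/√38.

9/√38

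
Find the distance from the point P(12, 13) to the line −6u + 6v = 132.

21/√2

The normal to the line is n = (−6, 6) with |n| = 6√2.
|n·P − 132| = |6 − 132| = 126, so the distance is 126/(6√2) = 21√2/2.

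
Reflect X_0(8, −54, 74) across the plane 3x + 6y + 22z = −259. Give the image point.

(-10, -90, -58)

n = (3, 6, 22), |n|² = 529, n·X_0 − (-259) = 1587, so t = 1587/529 = 3.
Foot F = X_0 − 3·n = (−1, −72, 8); the reflection is 2F − X_0 = (−10, −90, −58).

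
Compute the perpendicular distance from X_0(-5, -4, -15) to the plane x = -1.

4

Normal vector n = (1, 0, 0), and n·(-5, -4, -15) - (-1) = -4.
|n| = √(1 + 0 + 0) = 1, so the distance is |-4|/1 = 4.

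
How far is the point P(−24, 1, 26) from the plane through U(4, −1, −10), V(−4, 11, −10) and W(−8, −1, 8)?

8√17/17

UV = (−8, 12, 0) and UW = (−12, 0, 18), so a normal is n = UV × UW = (216, 144, 144).
n = (216, 144, 144); n·P − (-720) = -576; |n| = 72√17; distance = 576/(72√17) = 8√17/17.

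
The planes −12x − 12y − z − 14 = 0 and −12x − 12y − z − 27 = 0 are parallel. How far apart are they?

Both planes have normal n = (−12, −12, −1), |n| = 17. Any point on the first plane is at distance |27 − 14|/|n| = 13/17 from the second.

13/17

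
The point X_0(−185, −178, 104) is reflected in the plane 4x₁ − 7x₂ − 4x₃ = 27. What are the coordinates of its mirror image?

With n = (4, −7, −4), the signed offset is (n·X_0 − 27)/|n|² = 63/81 = 7/9.
X_0' = X_0 − 2t·n = (−185, −178, 104) − (14/9)·(4, −7, −4) = (−1721/9, −1504/9, 992/9).

(-1721/9, -1504/9, 992/9)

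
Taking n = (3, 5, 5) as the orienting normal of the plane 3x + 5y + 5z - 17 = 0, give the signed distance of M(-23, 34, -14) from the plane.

14√59/59

n·M − 17 = 14.
|n| = √59, so the signed distance is 14√59/59.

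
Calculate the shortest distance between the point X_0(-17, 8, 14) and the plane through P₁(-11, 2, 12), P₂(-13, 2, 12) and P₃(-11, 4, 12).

P₁P₂ = (-2, 0, 0) and P₁P₃ = (0, 2, 0), so a normal is n = P₁P₂ × P₁P₃ = (0, 0, -4).
d = |(-4)·14 − (-48)| / √(0 + 0 + 16) = |-8| / 4 = 2.

2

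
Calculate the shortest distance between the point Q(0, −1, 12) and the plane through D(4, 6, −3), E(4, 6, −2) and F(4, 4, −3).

4

DE = (0, 0, 1) and DF = (0, −2, 0), so a normal is n = DE × DF = (2, 0, 0).
Then n·(0, −1, 12) − 8 = −8.
|n| = √(4 + 0 + 0) = 2, so the distance is |-8|/2 = 4.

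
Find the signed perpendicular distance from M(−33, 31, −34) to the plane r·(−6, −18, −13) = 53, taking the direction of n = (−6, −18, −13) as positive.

29/23

n·M − 53 = 29.
|n| = 23, so the signed distance is 29/23.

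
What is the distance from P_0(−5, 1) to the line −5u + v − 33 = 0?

d = |(-5)·(-5) + 1·1 − 33| / √(25 + 1) = |-7|/√26 = 7/√26.

7/√26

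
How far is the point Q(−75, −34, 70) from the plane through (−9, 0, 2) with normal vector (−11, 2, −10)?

22/15

The plane has equation n·(r − (−9, 0, 2)) = 0, i.e. n·r = 79.
Then n·(−75, −34, 70) − 79 = −22.
|n| = √(121 + 4 + 100) = 15, so the distance is |-22|/15 = 22/15.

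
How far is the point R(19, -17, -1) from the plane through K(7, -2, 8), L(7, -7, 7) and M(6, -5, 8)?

6/√35

KL = (0, -5, -1) and KM = (-1, -3, 0), so a normal is n = KL × KM = (-3, 1, -5).
Then n·(19, -17, -1) - (-63) = -6.
|n| = √(9 + 1 + 25) = √35, so the distance is |-6|/√35 = 6√35/35.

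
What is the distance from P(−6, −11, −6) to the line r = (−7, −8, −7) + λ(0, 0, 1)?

Direction vector d = (0, 0, 1).
AP = (1, −3, 1), and AP × d = (−3, −1, 0).
|AP × d|² = 10 and |d|² = 1, so the distance is √10.

√10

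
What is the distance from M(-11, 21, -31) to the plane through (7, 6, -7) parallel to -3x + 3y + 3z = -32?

Parallel planes share the normal n = (-3, 3, 3); since (7, 6, -7) lies on the plane, its equation is -3x + 3y + 3z = -24.
Then n·(-11, 21, -31) - (-24) = 27.
|n| = √(9 + 9 + 9) = 3√3, so the distance is |27|/(3√3) = 3√3.

3√3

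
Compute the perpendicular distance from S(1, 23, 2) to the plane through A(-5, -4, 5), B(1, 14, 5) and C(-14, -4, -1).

9/11

AB = (6, 18, 0) and AC = (-9, 0, -6), so a normal is n = AB × AC = (-108, 36, 162).
Then n·(1, 23, 2) - 1206 = -162.
|n| = √(11664 + 1296 + 26244) = 198, so the distance is |-162|/198 = 9/11.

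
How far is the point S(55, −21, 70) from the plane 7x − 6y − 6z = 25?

Normal vector n = (7, −6, −6), and n·(55, −21, 70) − 25 = 66.
|n| = √(49 + 36 + 36) = 11, so the distance is |66|/11 = 6.

6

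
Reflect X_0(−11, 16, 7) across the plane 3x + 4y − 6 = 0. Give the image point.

(-17, 8, 7)

With n = (3, 4, 0), the signed offset is (n·X_0 − 6)/|n|² = 25/25 = 1.
X_0' = X_0 − 2t·n = (−11, 16, 7) − 2·(3, 4, 0) = (−17, 8, 7).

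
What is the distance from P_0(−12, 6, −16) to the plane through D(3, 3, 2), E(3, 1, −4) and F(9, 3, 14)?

3√14/14

DE = (0, −2, −6) and DF = (6, 0, 12), so a normal is n = DE × DF = (−24, −36, 12).
Then n·(−12, 6, −16) − (−156) = 36.
|n| = √(576 + 1296 + 144) = 12√14, so the distance is |36|/(12√14) = 3/√14.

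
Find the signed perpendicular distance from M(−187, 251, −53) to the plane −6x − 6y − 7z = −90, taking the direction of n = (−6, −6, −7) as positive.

n·M − (-90) = 77.
|n| = 11, so the signed distance is 77/11 = 7.

7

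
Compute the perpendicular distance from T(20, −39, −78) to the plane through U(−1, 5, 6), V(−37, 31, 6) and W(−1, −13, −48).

15/23

UV = (−36, 26, 0) and UW = (0, −18, −54), so a normal is n = UV × UW = (−1404, −1944, 648).
Then n·(20, −39, −78) − (−4428) = 1620.
|n| = √(1971216 + 3779136 + 419904) = 2484, so the distance is |1620|/2484 = 15/23.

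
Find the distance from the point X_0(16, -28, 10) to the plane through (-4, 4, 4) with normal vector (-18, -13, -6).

The plane has equation n·(r − (-4, 4, 4)) = 0, i.e. n·r = -4.
Then n·(16, -28, 10) - (-4) = 20.
|n| = √(324 + 169 + 36) = 23, so the distance is |20|/23 = 20/23.

20/23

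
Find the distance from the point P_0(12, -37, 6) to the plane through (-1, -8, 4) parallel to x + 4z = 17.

21/√17

Parallel planes share the normal n = (1, 0, 4); since (-1, -8, 4) lies on the plane, its equation is x + 4z = 15.
Then n·(12, -37, 6) - 15 = 21.
|n| = √(1 + 0 + 16) = √17, so the distance is |21|/√17 = 21/√17.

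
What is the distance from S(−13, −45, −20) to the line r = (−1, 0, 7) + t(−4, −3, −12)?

9√17

Direction vector d = (−4, −3, −12).
AP = (−12, −45, −27), and AP × d = (459, −36, −144).
|AP × d|² = 232713 and |d|² = 169, so the distance is √(232713/169) = √1377 = 9√17.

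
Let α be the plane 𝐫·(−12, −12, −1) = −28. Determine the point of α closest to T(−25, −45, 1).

n = (−12, −12, −1), |n|² = 289, and n·T − (-28) = 867.
t = 867/289 = 3, so the foot is T − t·n = (−25, −45, 1) − 3·(−12, −12, −1) = (11, −9, 4).

(11, -9, 4)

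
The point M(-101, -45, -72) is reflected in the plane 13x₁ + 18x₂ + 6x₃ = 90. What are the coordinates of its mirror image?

With n = (13, 18, 6), the signed offset is (n·M − 90)/|n|² = -2645/529 = -5.
M' = M − 2t·n = (-101, -45, -72) − (-10)·(13, 18, 6) = (29, 135, -12).

(29, 135, -12)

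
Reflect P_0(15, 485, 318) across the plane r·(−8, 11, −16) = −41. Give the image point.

With n = (−8, 11, −16), the signed offset is (n·P_0 − (-41))/|n|² = 168/441 = 8/21.
P_0' = P_0 − 2t·n = (15, 485, 318) − (16/21)·(−8, 11, −16) = (443/21, 10009/21, 6934/21).

(443/21, 10009/21, 6934/21)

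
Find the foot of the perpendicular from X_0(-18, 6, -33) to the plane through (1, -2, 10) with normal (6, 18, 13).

n = (6, 18, 13), |n|² = 529, and n·X_0 − 100 = -529.
t = -529/529 = -1, so the foot is X_0 − t·n = (-18, 6, -33) − (-1)·(6, 18, 13) = (-12, 24, -20).

(-12, 24, -20)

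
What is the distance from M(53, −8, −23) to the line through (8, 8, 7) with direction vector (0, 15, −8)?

√3181

Direction vector d = (0, 15, −8).
AP = (45, −16, −30), and AP × d = (578, 360, 675).
|AP × d|² = 919309 and |d|² = 289, so the distance is √(919309/289) = √3181.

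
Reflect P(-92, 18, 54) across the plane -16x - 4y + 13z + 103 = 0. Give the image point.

(68, 58, -76)

With n = (-16, -4, 13), the signed offset is (n·P − (-103))/|n|² = 2205/441 = 5.
P' = P − 2t·n = (-92, 18, 54) − 10·(-16, -4, 13) = (68, 58, -76).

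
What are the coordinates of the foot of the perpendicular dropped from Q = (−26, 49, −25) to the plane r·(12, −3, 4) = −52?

n = (12, −3, 4), |n|² = 169, and n·Q − (-52) = -507.
t = -507/169 = -3, so the foot is Q − t·n = (−26, 49, −25) − (-3)·(12, −3, 4) = (10, 40, −13).

(10, 40, -13)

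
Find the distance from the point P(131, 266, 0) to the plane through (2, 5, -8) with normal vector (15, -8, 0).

The plane has equation n·(r − (2, 5, -8)) = 0, i.e. n·r = -10.
Then n·(131, 266, 0) - (-10) = -153.
|n| = √(225 + 64 + 0) = 17, so the distance is |-153|/17 = 9.

9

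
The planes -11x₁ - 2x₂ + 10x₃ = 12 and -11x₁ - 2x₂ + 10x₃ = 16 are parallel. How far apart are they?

With common normal n = (-11, -2, 10) (|n| = 15), the distance is |12 − 16|/|n| = 4/15.

4/15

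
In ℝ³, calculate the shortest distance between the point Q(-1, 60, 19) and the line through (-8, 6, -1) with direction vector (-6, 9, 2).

√1429

Direction vector d = (-6, 9, 2).
AP = (7, 54, 20); AP·d = 484, |AP|² = 3365, |d|² = 121.
distance² = |AP|² − (AP·d)²/|d|² = 3365 − 234256/121 = 1429, so the distance is √1429.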